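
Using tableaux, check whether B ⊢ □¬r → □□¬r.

Not valid

Tableau for the negation ¬(□¬r → □□¬r):
1. ¬(□¬r → □□¬r), 0
2. □¬r, 0
3. ¬□□¬r, 0
4. ¬r, 0
5. ¬□¬r, 1
6. ¬r, 1
7. r, 2
Accessibility: 0R0, 0R1, 1R0, 1R1, 1R2, 2R1, 2R2
The negation has an open branch (countermodel exists).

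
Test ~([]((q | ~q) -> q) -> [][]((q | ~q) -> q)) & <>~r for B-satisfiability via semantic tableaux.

1. ~([]((q | ~q) -> q) -> [][]((q | ~q) -> q)) & <>~r, 0
2. ~([]((q | ~q) -> q) -> [][]((q | ~q) -> q)), 0
3. <>~r, 0
4. []((q | ~q) -> q), 0
5. ~[][]((q | ~q) -> q), 0
6. (q | ~q) -> q, 0
7. q, 0
8. ~r, 1
9. (q | ~q) -> q, 1
10. q, 1
11. ~[]((q | ~q) -> q), 2
12. (q | ~q) -> q, 2
13. q, 2
14. ~((q | ~q) -> q), 3
15. q | ~q, 3
16. ~q, 3
Accessibility: 0R0, 0R1, 0R2, 1R0, 1R1, 2R0, 2R2, 2R3, 3R2, 3R3

Satisfiable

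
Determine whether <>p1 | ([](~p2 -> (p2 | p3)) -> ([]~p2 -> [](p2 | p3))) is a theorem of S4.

Tableau for the negation ~(<>p1 | ([](~p2 -> (p2 | p3)) -> ([]~p2 -> [](p2 | p3)))):
1. ~(<>p1 | ([](~p2 -> (p2 | p3)) -> ([]~p2 -> [](p2 | p3)))), w0
2. ~<>p1, w0
3. ~([](~p2 -> (p2 | p3)) -> ([]~p2 -> [](p2 | p3))), w0
4. [](~p2 -> (p2 | p3)), w0
5. ~([]~p2 -> [](p2 | p3)), w0
6. []~p2, w0
7. ~[](p2 | p3), w0
8. ~p1, w0
9. ~p2 -> (p2 | p3), w0
10. ~p2, w0
11. p2 | p3, w0
12. p3, w0
13. ~(p2 | p3), w1
14. ~p2, w1
15. ~p3, w1
16. ~p1, w1
17. ~p2 -> (p2 | p3), w1
18. p2 | p3, w1
19. p3, w1
Accessibility: w0Rw0, w0Rw1, w1Rw1
Branch closes: p3 and ~p3 both at w1.
All branches of the negation close; one closing branch shown above.

Valid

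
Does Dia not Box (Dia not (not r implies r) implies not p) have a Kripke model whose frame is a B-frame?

1. Dia not Box (Dia not (not r implies r) implies not p), u
2. not Box (Dia not (not r implies r) implies not p), v
3. not (Dia not (not r implies r) implies not p), w
4. Dia not (not r implies r), w
5. p, w
6. not (not r implies r), x
7. not r, x
Accessibility: uRu, uRv, vRu, vRv, vRw, wRv, wRw, wRx, xRw, xRx

Yes, satisfiable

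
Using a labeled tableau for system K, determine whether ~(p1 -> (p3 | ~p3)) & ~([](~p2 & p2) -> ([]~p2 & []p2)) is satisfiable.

1. ~(p1 -> (p3 | ~p3)) & ~([](~p2 & p2) -> ([]~p2 & []p2)), 0
2. ~(p1 -> (p3 | ~p3)), 0
3. ~([](~p2 & p2) -> ([]~p2 & []p2)), 0
4. p1, 0
5. ~(p3 | ~p3), 0
6. [](~p2 & p2), 0
7. ~([]~p2 & []p2), 0
8. ~p3, 0
9. p3, 0
Branch closes: p3 and ~p3 both at 0.
Every branch closes; the branch above is one of them.

Unsatisfiable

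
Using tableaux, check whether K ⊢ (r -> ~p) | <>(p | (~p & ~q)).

Tableau for the negation ~((r -> ~p) | <>(p | (~p & ~q))):
1. ~((r -> ~p) | <>(p | (~p & ~q))), w0
2. ~(r -> ~p), w0
3. ~<>(p | (~p & ~q)), w0
4. r, w0
5. p, w0
The negation has an open branch (countermodel exists).

Not valid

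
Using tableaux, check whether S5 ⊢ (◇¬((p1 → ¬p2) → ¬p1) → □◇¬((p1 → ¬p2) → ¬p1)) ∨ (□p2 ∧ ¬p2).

Valid

Tableau for the negation ¬((◇¬((p1 → ¬p2) → ¬p1) → □◇¬((p1 → ¬p2) → ¬p1)) ∨ (□p2 ∧ ¬p2)):
1. ¬((◇¬((p1 → ¬p2) → ¬p1) → □◇¬((p1 → ¬p2) → ¬p1)) ∨ (□p2 ∧ ¬p2)), w0
2. ¬(◇¬((p1 → ¬p2) → ¬p1) → □◇¬((p1 → ¬p2) → ¬p1)), w0
3. ¬(□p2 ∧ ¬p2), w0
4. ◇¬((p1 → ¬p2) → ¬p1), w0
5. ¬□◇¬((p1 → ¬p2) → ¬p1), w0
6. p2, w0
7. ¬((p1 → ¬p2) → ¬p1), w1
8. p1 → ¬p2, w1
9. p1, w1
10. ¬p2, w1
11. ¬◇¬((p1 → ¬p2) → ¬p1), w2
12. (p1 → ¬p2) → ¬p1, w0
13. (p1 → ¬p2) → ¬p1, w1
14. (p1 → ¬p2) → ¬p1, w2
15. ¬(p1 → ¬p2), w0
16. p1, w0
17. ¬(p1 → ¬p2), w1
18. p2, w1
Accessibility: w0Rw0, w0Rw1, w0Rw2, w1Rw0, w1Rw1, w1Rw2, w2Rw0, w2Rw1, w2Rw2
Branch closes: p2 and ¬p2 both at w1.
All branches of the negation close; one closing branch shown above.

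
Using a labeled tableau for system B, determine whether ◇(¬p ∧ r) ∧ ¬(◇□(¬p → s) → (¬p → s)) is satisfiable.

Unsatisfiable

1. ◇(¬p ∧ r) ∧ ¬(◇□(¬p → s) → (¬p → s)), w0
2. ◇(¬p ∧ r), w0   [∧-rule on 1]
3. ¬(◇□(¬p → s) → (¬p → s)), w0   [∧-rule on 1]
4. ◇□(¬p → s), w0   [¬→-rule on 3]
5. ¬(¬p → s), w0   [¬→-rule on 3]
6. ¬p, w0   [¬→-rule on 5]
7. ¬s, w0   [¬→-rule on 5]
8. ¬p ∧ r, w1   [◇-rule on 2: fresh world w1, w0Rw1]
9. ¬p, w1   [∧-rule on 8]
10. r, w1   [∧-rule on 8]
11. □(¬p → s), w2   [◇-rule on 4: fresh world w2, w0Rw2]
12. ¬p → s, w0   [□-rule on 11 via w2Rw0]
13. ¬p → s, w2   [□-rule on 11 via w2Rw2]
14. s, w0   [→-rule on 12 (branches; this branch)]
Accessibility: w0Rw0, w0Rw1, w0Rw2, w1Rw0, w1Rw1, w2Rw0, w2Rw2
Branch closes: s and ¬s both at w0.
Every branch closes; the branch above is one of them.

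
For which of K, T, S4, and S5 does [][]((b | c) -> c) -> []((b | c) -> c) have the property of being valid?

T, S4, S5

T-tableau for the negation ~([][]((b | c) -> c) -> []((b | c) -> c)):
1. ~([][]((b | c) -> c) -> []((b | c) -> c)), u
2. [][]((b | c) -> c), u
3. ~[]((b | c) -> c), u
4. []((b | c) -> c), u
5. (b | c) -> c, u
6. ~(b | c), u
7. ~b, u
8. ~c, u
9. ~((b | c) -> c), v
10. b | c, v
11. ~c, v
12. []((b | c) -> c), v
13. (b | c) -> c, v
14. b, v
15. ~(b | c), v
16. ~b, v
Accessibility: uRu, uRv, vRv
Branch closes: b and ~b both at v.
Every branch closes (one shown): valid in T, hence also in S4, S5 (every theorem of T is a theorem of S4 and S5).
K-tableau for the negation ~([][]((b | c) -> c) -> []((b | c) -> c)):
1. ~([][]((b | c) -> c) -> []((b | c) -> c)), u
2. [][]((b | c) -> c), u
3. ~[]((b | c) -> c), u
4. ~((b | c) -> c), v
5. b | c, v
6. ~c, v
7. []((b | c) -> c), v
8. b, v
Accessibility: uRv
Complete open branch: countermodel on a K-frame, so not valid in K.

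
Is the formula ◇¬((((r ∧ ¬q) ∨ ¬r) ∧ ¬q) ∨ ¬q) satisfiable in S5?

Satisfiable (open branch found)

1. ◇¬((((r ∧ ¬q) ∨ ¬r) ∧ ¬q) ∨ ¬q), w0
2. ¬((((r ∧ ¬q) ∨ ¬r) ∧ ¬q) ∨ ¬q), w1
3. ¬(((r ∧ ¬q) ∨ ¬r) ∧ ¬q), w1
4. q, w1
Accessibility: w0Rw0, w0Rw1, w1Rw0, w1Rw1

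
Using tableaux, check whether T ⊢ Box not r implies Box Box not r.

Tableau for the negation not (Box not r implies Box Box not r):
1. not (Box not r implies Box Box not r), u
2. Box not r, u
3. not Box Box not r, u
4. not r, u
5. not Box not r, v
6. not r, v
7. r, w
Accessibility: uRu, uRv, vRv, vRw, wRw
The negation has an open branch (countermodel exists).

No, not valid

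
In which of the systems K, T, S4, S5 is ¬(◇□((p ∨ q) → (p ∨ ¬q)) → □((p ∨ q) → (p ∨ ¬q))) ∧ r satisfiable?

S4-tableau for the formula:
1. ¬(◇□((p ∨ q) → (p ∨ ¬q)) → □((p ∨ q) → (p ∨ ¬q))) ∧ r, w0
2. ¬(◇□((p ∨ q) → (p ∨ ¬q)) → □((p ∨ q) → (p ∨ ¬q))), w0   [∧-rule on 1]
3. r, w0   [∧-rule on 1]
4. ◇□((p ∨ q) → (p ∨ ¬q)), w0   [¬→-rule on 2]
5. ¬□((p ∨ q) → (p ∨ ¬q)), w0   [¬→-rule on 2]
6. □((p ∨ q) → (p ∨ ¬q)), w1   [◇-rule on 4: fresh world w1, w0Rw1]
7. (p ∨ q) → (p ∨ ¬q), w1   [□-rule on 6 via w1Rw1]
8. p ∨ ¬q, w1   [→-rule on 7 (branches; this branch)]
9. ¬q, w1   [∨-rule on 8 (branches; this branch)]
10. ¬((p ∨ q) → (p ∨ ¬q)), w2   [¬□-rule on 5: fresh world w2, w0Rw2]
11. p ∨ q, w2   [¬→-rule on 10]
12. ¬(p ∨ ¬q), w2   [¬→-rule on 10]
13. ¬p, w2   [¬∨-rule on 12]
14. q, w2   [¬∨-rule on 12]
Accessibility: w0Rw0, w0Rw1, w0Rw2, w1Rw1, w2Rw2
Complete open branch: satisfiable in S4, hence also in K, T (this S4-model is also a K-model and a T-model).
S5-tableau for the formula:
1. ¬(◇□((p ∨ q) → (p ∨ ¬q)) → □((p ∨ q) → (p ∨ ¬q))) ∧ r, w0
2. ¬(◇□((p ∨ q) → (p ∨ ¬q)) → □((p ∨ q) → (p ∨ ¬q))), w0   [∧-rule on 1]
3. r, w0   [∧-rule on 1]
4. ◇□((p ∨ q) → (p ∨ ¬q)), w0   [¬→-rule on 2]
5. ¬□((p ∨ q) → (p ∨ ¬q)), w0   [¬→-rule on 2]
6. □((p ∨ q) → (p ∨ ¬q)), w1   [◇-rule on 4: fresh world w1, w0Rw1]
7. (p ∨ q) → (p ∨ ¬q), w0   [□-rule on 6 via w1Rw0]
8. (p ∨ q) → (p ∨ ¬q), w1   [□-rule on 6 via w1Rw1]
9. p ∨ ¬q, w0   [→-rule on 7 (branches; this branch)]
10. p ∨ ¬q, w1   [→-rule on 8 (branches; this branch)]
11. ¬q, w0   [∨-rule on 9 (branches; this branch)]
12. ¬q, w1   [∨-rule on 10 (branches; this branch)]
13. ¬((p ∨ q) → (p ∨ ¬q)), w2   [¬□-rule on 5: fresh world w2, w0Rw2]
14. p ∨ q, w2   [¬→-rule on 13]
15. ¬(p ∨ ¬q), w2   [¬→-rule on 13]
16. ¬p, w2   [¬∨-rule on 15]
17. q, w2   [¬∨-rule on 15]
18. (p ∨ q) → (p ∨ ¬q), w2   [□-rule on 6 via w1Rw2]
19. p ∨ ¬q, w2   [→-rule on 18 (branches; this branch)]
20. ¬q, w2   [∨-rule on 19 (branches; this branch)]
Accessibility: w0Rw0, w0Rw1, w0Rw2, w1Rw0, w1Rw1, w1Rw2, w2Rw0, w2Rw1, w2Rw2
Branch closes: q and ¬q both at w2.
Every branch closes (one shown): unsatisfiable in S5.

K, T, S4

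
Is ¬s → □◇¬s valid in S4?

Tableau for the negation ¬(¬s → □◇¬s):
1. ¬(¬s → □◇¬s), u
2. ¬s, u
3. ¬□◇¬s, u
4. ¬◇¬s, v
5. s, v
Accessibility: uRu, uRv, vRv
The negation has an open branch (countermodel exists).

No, not valid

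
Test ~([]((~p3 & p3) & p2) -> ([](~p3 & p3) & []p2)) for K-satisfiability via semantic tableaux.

1. ~([]((~p3 & p3) & p2) -> ([](~p3 & p3) & []p2)), u
2. []((~p3 & p3) & p2), u
3. ~([](~p3 & p3) & []p2), u
4. ~[](~p3 & p3), u
5. ~(~p3 & p3), v
6. (~p3 & p3) & p2, v
7. ~p3 & p3, v
8. p2, v
9. ~p3, v
10. p3, v
Accessibility: uRv
Branch closes: p3 and ~p3 both at v.
All branches of the tableau close; one closing branch shown above.

Unsatisfiable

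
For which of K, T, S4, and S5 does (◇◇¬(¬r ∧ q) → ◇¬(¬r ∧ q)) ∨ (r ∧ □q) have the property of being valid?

S4, S5

S4-tableau for the negation ¬((◇◇¬(¬r ∧ q) → ◇¬(¬r ∧ q)) ∨ (r ∧ □q)):
1. ¬((◇◇¬(¬r ∧ q) → ◇¬(¬r ∧ q)) ∨ (r ∧ □q)), u
2. ¬(◇◇¬(¬r ∧ q) → ◇¬(¬r ∧ q)), u   [¬∨-rule on 1]
3. ¬(r ∧ □q), u   [¬∨-rule on 1]
4. ◇◇¬(¬r ∧ q), u   [¬→-rule on 2]
5. ¬◇¬(¬r ∧ q), u   [¬→-rule on 2]
6. ¬r ∧ q, u   [¬◇-rule on 5 via uRu]
7. ¬r, u   [∧-rule on 6]
8. q, u   [∧-rule on 6]
9. ◇¬(¬r ∧ q), v   [◇-rule on 4: fresh world v, uRv]
10. ¬r ∧ q, v   [¬◇-rule on 5 via uRv]
11. ¬r, v   [∧-rule on 10]
12. q, v   [∧-rule on 10]
13. ¬(¬r ∧ q), w   [◇-rule on 9: fresh world w, vRw]
14. ¬r ∧ q, w   [¬◇-rule on 5 via uRw]
15. ¬r, w   [∧-rule on 14]
16. q, w   [∧-rule on 14]
17. ¬q, w   [¬∧-rule on 13 (branches; this branch)]
Accessibility: uRu, uRv, uRw, vRv, vRw, wRw
Branch closes: q and ¬q both at w.
Every branch closes (one shown): valid in S4, hence also in S5 (every theorem of S4 is a theorem of S5).
T-tableau for the negation ¬((◇◇¬(¬r ∧ q) → ◇¬(¬r ∧ q)) ∨ (r ∧ □q)):
1. ¬((◇◇¬(¬r ∧ q) → ◇¬(¬r ∧ q)) ∨ (r ∧ □q)), u
2. ¬(◇◇¬(¬r ∧ q) → ◇¬(¬r ∧ q)), u   [¬∨-rule on 1]
3. ¬(r ∧ □q), u   [¬∨-rule on 1]
4. ◇◇¬(¬r ∧ q), u   [¬→-rule on 2]
5. ¬◇¬(¬r ∧ q), u   [¬→-rule on 2]
6. ¬r ∧ q, u   [¬◇-rule on 5 via uRu]
7. ¬r, u   [∧-rule on 6]
8. q, u   [∧-rule on 6]
9. ◇¬(¬r ∧ q), v   [◇-rule on 4: fresh world v, uRv]
10. ¬r ∧ q, v   [¬◇-rule on 5 via uRv]
11. ¬r, v   [∧-rule on 10]
12. q, v   [∧-rule on 10]
13. ¬(¬r ∧ q), w   [◇-rule on 9: fresh world w, vRw]
14. ¬q, w   [¬∧-rule on 13 (branches; this branch)]
Accessibility: uRu, uRv, vRv, vRw, wRw
Complete open branch: countermodel on a T-frame, so not valid in T, nor in K (the same frame is also a K-frame).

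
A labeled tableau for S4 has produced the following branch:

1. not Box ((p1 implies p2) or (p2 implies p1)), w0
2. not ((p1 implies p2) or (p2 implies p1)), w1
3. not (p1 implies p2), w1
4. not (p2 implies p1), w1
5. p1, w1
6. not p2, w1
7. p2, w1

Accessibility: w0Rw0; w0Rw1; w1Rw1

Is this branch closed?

Yes, closed

Both p2 and not p2 appear at w1.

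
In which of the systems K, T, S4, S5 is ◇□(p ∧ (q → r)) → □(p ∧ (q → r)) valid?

S5-tableau for the negation ¬(◇□(p ∧ (q → r)) → □(p ∧ (q → r))):
1. ¬(◇□(p ∧ (q → r)) → □(p ∧ (q → r))), u
2. ◇□(p ∧ (q → r)), u
3. ¬□(p ∧ (q → r)), u
4. □(p ∧ (q → r)), v
5. p ∧ (q → r), u
6. p, u
7. q → r, u
8. p ∧ (q → r), v
9. p, v
10. q → r, v
11. r, u
12. r, v
13. ¬(p ∧ (q → r)), w
14. p ∧ (q → r), w
15. p, w
16. q → r, w
17. ¬(q → r), w
18. q, w
19. ¬r, w
20. r, w
Accessibility: uRu, uRv, uRw, vRu, vRv, vRw, wRu, wRv, wRw
Branch closes: r and ¬r both at w.
Every branch closes (one shown): valid in S5.
S4-tableau for the negation ¬(◇□(p ∧ (q → r)) → □(p ∧ (q → r))):
1. ¬(◇□(p ∧ (q → r)) → □(p ∧ (q → r))), u
2. ◇□(p ∧ (q → r)), u
3. ¬□(p ∧ (q → r)), u
4. □(p ∧ (q → r)), v
5. p ∧ (q → r), v
6. p, v
7. q → r, v
8. r, v
9. ¬(p ∧ (q → r)), w
10. ¬(q → r), w
11. q, w
12. ¬r, w
Accessibility: uRu, uRv, uRw, vRv, wRw
Complete open branch: countermodel on an S4-frame, so not valid in S4, nor in K, T (the same frame is also a K-frame and a T-frame).

S5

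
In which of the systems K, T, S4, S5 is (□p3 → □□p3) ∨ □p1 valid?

S4, S5

S4-tableau for the negation ¬((□p3 → □□p3) ∨ □p1):
1. ¬((□p3 → □□p3) ∨ □p1), u
2. ¬(□p3 → □□p3), u   [¬∨-rule on 1]
3. ¬□p1, u   [¬∨-rule on 1]
4. □p3, u   [¬→-rule on 2]
5. ¬□□p3, u   [¬→-rule on 2]
6. p3, u   [□-rule on 4 via uRu]
7. ¬p1, v   [¬□-rule on 3: fresh world v, uRv]
8. p3, v   [□-rule on 4 via uRv]
9. ¬□p3, w   [¬□-rule on 5: fresh world w, uRw]
10. p3, w   [□-rule on 4 via uRw]
11. ¬p3, x   [¬□-rule on 9: fresh world x, wRx]
12. p3, x   [□-rule on 4 via uRx]
Accessibility: uRu, uRv, uRw, uRx, vRv, wRw, wRx, xRx
Branch closes: p3 and ¬p3 both at x.
Every branch closes (one shown): valid in S4, hence also in S5 (every theorem of S4 is a theorem of S5).
T-tableau for the negation ¬((□p3 → □□p3) ∨ □p1):
1. ¬((□p3 → □□p3) ∨ □p1), u
2. ¬(□p3 → □□p3), u   [¬∨-rule on 1]
3. ¬□p1, u   [¬∨-rule on 1]
4. □p3, u   [¬→-rule on 2]
5. ¬□□p3, u   [¬→-rule on 2]
6. p3, u   [□-rule on 4 via uRu]
7. ¬p1, v   [¬□-rule on 3: fresh world v, uRv]
8. p3, v   [□-rule on 4 via uRv]
9. ¬□p3, w   [¬□-rule on 5: fresh world w, uRw]
10. p3, w   [□-rule on 4 via uRw]
11. ¬p3, x   [¬□-rule on 9: fresh world x, wRx]
Accessibility: uRu, uRv, uRw, vRv, wRw, wRx, xRx
Complete open branch: countermodel on a T-frame, so not valid in T, nor in K (the same frame is also a K-frame).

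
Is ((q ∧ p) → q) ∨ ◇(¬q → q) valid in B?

Valid

Tableau for the negation ¬(((q ∧ p) → q) ∨ ◇(¬q → q)):
1. ¬(((q ∧ p) → q) ∨ ◇(¬q → q)), w0
2. ¬((q ∧ p) → q), w0
3. ¬◇(¬q → q), w0
4. q ∧ p, w0
5. ¬q, w0
6. q, w0
7. p, w0
Accessibility: w0Rw0
Branch closes: q and ¬q both at w0.
Every branch of the negation's tableau closes; the branch above is one of them.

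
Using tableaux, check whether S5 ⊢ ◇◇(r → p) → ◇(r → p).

Yes, valid

Tableau for the negation ¬(◇◇(r → p) → ◇(r → p)):
1. ¬(◇◇(r → p) → ◇(r → p)), w0
2. ◇◇(r → p), w0
3. ¬◇(r → p), w0
4. ¬(r → p), w0
5. r, w0
6. ¬p, w0
7. ◇(r → p), w1
8. ¬(r → p), w1
9. r, w1
10. ¬p, w1
11. r → p, w2
12. ¬(r → p), w2
13. r, w2
14. ¬p, w2
15. p, w2
Accessibility: w0Rw0, w0Rw1, w0Rw2, w1Rw0, w1Rw1, w1Rw2, w2Rw0, w2Rw1, w2Rw2
Branch closes: p and ¬p both at w2.
Every branch of the negation's tableau closes; the branch above is one of them.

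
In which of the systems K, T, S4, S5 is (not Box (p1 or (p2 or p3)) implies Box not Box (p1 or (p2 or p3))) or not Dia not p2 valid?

S5

S5-tableau for the negation not ((not Box (p1 or (p2 or p3)) implies Box not Box (p1 or (p2 or p3))) or not Dia not p2):
1. not ((not Box (p1 or (p2 or p3)) implies Box not Box (p1 or (p2 or p3))) or not Dia not p2), u
2. not (not Box (p1 or (p2 or p3)) implies Box not Box (p1 or (p2 or p3))), u   [neg-or-rule on 1]
3. Dia not p2, u   [neg-or-rule on 1]
4. not Box (p1 or (p2 or p3)), u   [neg-implies-rule on 2]
5. not Box not Box (p1 or (p2 or p3)), u   [neg-implies-rule on 2]
6. not p2, v   [Dia-rule on 3: fresh world v, uRv]
7. not (p1 or (p2 or p3)), w   [neg-Box-rule on 4: fresh world w, uRw]
8. not p1, w   [neg-or-rule on 7]
9. not (p2 or p3), w   [neg-or-rule on 7]
10. not p2, w   [neg-or-rule on 9]
11. not p3, w   [neg-or-rule on 9]
12. Box (p1 or (p2 or p3)), x   [neg-Box-rule on 5: fresh world x, uRx]
13. p1 or (p2 or p3), u   [Box-rule on 12 via xRu]
14. p1 or (p2 or p3), v   [Box-rule on 12 via xRv]
15. p1 or (p2 or p3), w   [Box-rule on 12 via xRw]
16. p1 or (p2 or p3), x   [Box-rule on 12 via xRx]
17. p2 or p3, u   [or-rule on 13 (branches; this branch)]
18. p2 or p3, v   [or-rule on 14 (branches; this branch)]
19. p2 or p3, w   [or-rule on 15 (branches; this branch)]
20. p2 or p3, x   [or-rule on 16 (branches; this branch)]
21. p3, u   [or-rule on 17 (branches; this branch)]
22. p3, v   [or-rule on 18 (branches; this branch)]
23. p3, w   [or-rule on 19 (branches; this branch)]
Accessibility: uRu, uRv, uRw, uRx, vRu, vRv, vRw, vRx, wRu, wRv, wRw, wRx, xRu, xRv, xRw, xRx
Branch closes: p3 and not p3 both at w.
Every branch closes (one shown): valid in S5.
S4-tableau for the negation not ((not Box (p1 or (p2 or p3)) implies Box not Box (p1 or (p2 or p3))) or not Dia not p2):
1. not ((not Box (p1 or (p2 or p3)) implies Box not Box (p1 or (p2 or p3))) or not Dia not p2), u
2. not (not Box (p1 or (p2 or p3)) implies Box not Box (p1 or (p2 or p3))), u   [neg-or-rule on 1]
3. Dia not p2, u   [neg-or-rule on 1]
4. not Box (p1 or (p2 or p3)), u   [neg-implies-rule on 2]
5. not Box not Box (p1 or (p2 or p3)), u   [neg-implies-rule on 2]
6. not p2, v   [Dia-rule on 3: fresh world v, uRv]
7. not (p1 or (p2 or p3)), w   [neg-Box-rule on 4: fresh world w, uRw]
8. not p1, w   [neg-or-rule on 7]
9. not (p2 or p3), w   [neg-or-rule on 7]
10. not p2, w   [neg-or-rule on 9]
11. not p3, w   [neg-or-rule on 9]
12. Box (p1 or (p2 or p3)), x   [neg-Box-rule on 5: fresh world x, uRx]
13. p1 or (p2 or p3), x   [Box-rule on 12 via xRx]
14. p2 or p3, x   [or-rule on 13 (branches; this branch)]
15. p3, x   [or-rule on 14 (branches; this branch)]
Accessibility: uRu, uRv, uRw, uRx, vRv, wRw, xRx
Complete open branch: countermodel on an S4-frame, so not valid in S4, nor in K, T (the same frame is also a K-frame and a T-frame).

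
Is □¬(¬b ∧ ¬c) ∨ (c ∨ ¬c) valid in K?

Yes, valid

Tableau for the negation ¬(□¬(¬b ∧ ¬c) ∨ (c ∨ ¬c)):
1. ¬(□¬(¬b ∧ ¬c) ∨ (c ∨ ¬c)), 0
2. ¬□¬(¬b ∧ ¬c), 0
3. ¬(c ∨ ¬c), 0
4. ¬c, 0
5. c, 0
Branch closes: c and ¬c both at 0.
Every branch of the negation's tableau closes; the branch above is one of them.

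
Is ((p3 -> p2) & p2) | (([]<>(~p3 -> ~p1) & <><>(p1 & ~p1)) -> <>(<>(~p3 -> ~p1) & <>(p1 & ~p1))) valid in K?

Tableau for the negation ~(((p3 -> p2) & p2) | (([]<>(~p3 -> ~p1) & <><>(p1 & ~p1)) -> <>(<>(~p3 -> ~p1) & <>(p1 & ~p1)))):
1. ~(((p3 -> p2) & p2) | (([]<>(~p3 -> ~p1) & <><>(p1 & ~p1)) -> <>(<>(~p3 -> ~p1) & <>(p1 & ~p1)))), w0
2. ~((p3 -> p2) & p2), w0
3. ~(([]<>(~p3 -> ~p1) & <><>(p1 & ~p1)) -> <>(<>(~p3 -> ~p1) & <>(p1 & ~p1))), w0
4. []<>(~p3 -> ~p1) & <><>(p1 & ~p1), w0
5. ~<>(<>(~p3 -> ~p1) & <>(p1 & ~p1)), w0
6. []<>(~p3 -> ~p1), w0
7. <><>(p1 & ~p1), w0
8. ~(p3 -> p2), w0
9. p3, w0
10. ~p2, w0
11. <>(p1 & ~p1), w1
12. ~(<>(~p3 -> ~p1) & <>(p1 & ~p1)), w1
13. <>(~p3 -> ~p1), w1
14. ~<>(p1 & ~p1), w1
15. p1 & ~p1, w2
16. p1, w2
17. ~p1, w2
Accessibility: w0Rw1, w1Rw2
Branch closes: p1 and ~p1 both at w2.
Every branch of the negation's tableau closes; the branch above is one of them.

Yes, valid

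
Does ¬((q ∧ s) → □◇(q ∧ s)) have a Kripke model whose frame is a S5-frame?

1. ¬((q ∧ s) → □◇(q ∧ s)), u
2. q ∧ s, u
3. ¬□◇(q ∧ s), u
4. q, u
5. s, u
6. ¬◇(q ∧ s), v
7. ¬(q ∧ s), u
8. ¬(q ∧ s), v
9. ¬s, u
Accessibility: uRu, uRv, vRu, vRv
Branch closes: s and ¬s both at u.
(One branch shown.) All branches close.

Unsatisfiable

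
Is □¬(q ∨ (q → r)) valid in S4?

Tableau for the negation ¬□¬(q ∨ (q → r)):
1. ¬□¬(q ∨ (q → r)), u
2. q ∨ (q → r), v
3. q → r, v
4. r, v
Accessibility: uRu, uRv, vRv
The negation has an open branch (countermodel exists).

No, not valid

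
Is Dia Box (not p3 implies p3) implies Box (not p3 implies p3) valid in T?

Invalid (countermodel exists)

Tableau for the negation not (Dia Box (not p3 implies p3) implies Box (not p3 implies p3)):
1. not (Dia Box (not p3 implies p3) implies Box (not p3 implies p3)), u
2. Dia Box (not p3 implies p3), u
3. not Box (not p3 implies p3), u
4. Box (not p3 implies p3), v
5. not p3 implies p3, v
6. p3, v
7. not (not p3 implies p3), w
8. not p3, w
Accessibility: uRu, uRv, uRw, vRv, wRw
The negation has an open branch (countermodel exists).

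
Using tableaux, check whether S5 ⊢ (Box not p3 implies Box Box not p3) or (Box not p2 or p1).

Valid

Tableau for the negation not ((Box not p3 implies Box Box not p3) or (Box not p2 or p1)):
1. not ((Box not p3 implies Box Box not p3) or (Box not p2 or p1)), 0
2. not (Box not p3 implies Box Box not p3), 0   [neg-or-rule on 1]
3. not (Box not p2 or p1), 0   [neg-or-rule on 1]
4. Box not p3, 0   [neg-implies-rule on 2]
5. not Box Box not p3, 0   [neg-implies-rule on 2]
6. not Box not p2, 0   [neg-or-rule on 3]
7. not p1, 0   [neg-or-rule on 3]
8. not p3, 0   [Box-rule on 4 via 0R0]
9. not Box not p3, 1   [neg-Box-rule on 5: fresh world 1, 0R1]
10. not p3, 1   [Box-rule on 4 via 0R1]
11. p2, 2   [neg-Box-rule on 6: fresh world 2, 0R2]
12. not p3, 2   [Box-rule on 4 via 0R2]
13. p3, 3   [neg-Box-rule on 9: fresh world 3, 1R3]
14. not p3, 3   [Box-rule on 4 via 0R3]
Accessibility: 0R0, 0R1, 0R2, 0R3, 1R0, 1R1, 1R2, 1R3, 2R0, 2R1, 2R2, 2R3, 3R0, 3R1, 3R2, 3R3
Branch closes: p3 and not p3 both at 3.
All branches of the negation close; one closing branch shown above.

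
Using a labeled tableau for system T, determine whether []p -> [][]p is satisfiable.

Yes, satisfiable

1. []p -> [][]p, u
2. [][]p, u
3. []p, u
4. p, u
Accessibility: uRu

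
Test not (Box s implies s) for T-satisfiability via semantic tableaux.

Unsatisfiable

1. not (Box s implies s), u
2. Box s, u
3. not s, u
4. s, u
Accessibility: uRu
Branch closes: s and not s both at u.
(One branch shown.) All branches close.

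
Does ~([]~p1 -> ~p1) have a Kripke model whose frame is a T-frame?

Unsatisfiable

1. ~([]~p1 -> ~p1), 0
2. []~p1, 0   [~->-rule on 1]
3. p1, 0   [~->-rule on 1]
4. ~p1, 0   [[]-rule on 2 via 0R0]
Accessibility: 0R0
Branch closes: p1 and ~p1 both at 0.
(One branch shown.) All branches close.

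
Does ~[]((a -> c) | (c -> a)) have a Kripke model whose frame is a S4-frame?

Unsatisfiable

1. ~[]((a -> c) | (c -> a)), 0
2. ~((a -> c) | (c -> a)), 1
3. ~(a -> c), 1
4. ~(c -> a), 1
5. a, 1
6. ~c, 1
7. c, 1
8. ~a, 1
Accessibility: 0R0, 0R1, 1R1
Branch closes: c and ~c both at 1.
Every branch closes; the branch above is one of them.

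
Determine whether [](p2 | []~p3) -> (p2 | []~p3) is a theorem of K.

Not valid

Tableau for the negation ~([](p2 | []~p3) -> (p2 | []~p3)):
1. ~([](p2 | []~p3) -> (p2 | []~p3)), u
2. [](p2 | []~p3), u   [~->-rule on 1]
3. ~(p2 | []~p3), u   [~->-rule on 1]
4. ~p2, u   [~|-rule on 3]
5. ~[]~p3, u   [~|-rule on 3]
6. p3, v   [~[]-rule on 5: fresh world v, uRv]
7. p2 | []~p3, v   [[]-rule on 2 via uRv]
8. []~p3, v   [|-rule on 7 (branches; this branch)]
Accessibility: uRv
The negation has an open branch (countermodel exists).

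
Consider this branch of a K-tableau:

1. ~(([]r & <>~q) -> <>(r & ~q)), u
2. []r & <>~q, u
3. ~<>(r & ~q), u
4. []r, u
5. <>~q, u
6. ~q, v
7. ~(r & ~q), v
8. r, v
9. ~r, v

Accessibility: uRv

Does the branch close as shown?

Yes, closed

Both r and ~r appear at v.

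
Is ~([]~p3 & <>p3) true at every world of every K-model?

Yes, valid

Tableau for the negation []~p3 & <>p3:
1. []~p3 & <>p3, w0
2. []~p3, w0
3. <>p3, w0
4. p3, w1
5. ~p3, w1
Accessibility: w0Rw1
Branch closes: p3 and ~p3 both at w1.
Every branch of the negation's tableau closes; the branch above is one of them.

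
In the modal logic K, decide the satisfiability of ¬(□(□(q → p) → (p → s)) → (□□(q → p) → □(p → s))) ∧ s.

Unsatisfiable (every branch closes)

1. ¬(□(□(q → p) → (p → s)) → (□□(q → p) → □(p → s))) ∧ s, u
2. ¬(□(□(q → p) → (p → s)) → (□□(q → p) → □(p → s))), u   [∧-rule on 1]
3. s, u   [∧-rule on 1]
4. □(□(q → p) → (p → s)), u   [¬→-rule on 2]
5. ¬(□□(q → p) → □(p → s)), u   [¬→-rule on 2]
6. □□(q → p), u   [¬→-rule on 5]
7. ¬□(p → s), u   [¬→-rule on 5]
8. ¬(p → s), v   [¬□-rule on 7: fresh world v, uRv]
9. p, v   [¬→-rule on 8]
10. ¬s, v   [¬→-rule on 8]
11. □(q → p) → (p → s), v   [□-rule on 4 via uRv]
12. □(q → p), v   [□-rule on 6 via uRv]
13. ¬□(q → p), v   [→-rule on 11 (branches; this branch)]
14. ¬(q → p), w   [¬□-rule on 13: fresh world w, vRw]
15. q, w   [¬→-rule on 14]
16. ¬p, w   [¬→-rule on 14]
17. q → p, w   [□-rule on 12 via vRw]
18. p, w   [→-rule on 17 (branches; this branch)]
Accessibility: uRv, vRw
Branch closes: p and ¬p both at w.
All branches of the tableau close; one closing branch shown above.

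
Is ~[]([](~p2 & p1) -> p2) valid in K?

Tableau for the negation []([](~p2 & p1) -> p2):
1. []([](~p2 & p1) -> p2), u
The negation has an open branch (countermodel exists).

Not valid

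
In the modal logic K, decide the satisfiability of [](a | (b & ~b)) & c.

1. [](a | (b & ~b)) & c, 0
2. [](a | (b & ~b)), 0
3. c, 0

Yes, satisfiable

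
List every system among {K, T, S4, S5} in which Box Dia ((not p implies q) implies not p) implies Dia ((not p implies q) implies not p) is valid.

K-tableau for the negation not (Box Dia ((not p implies q) implies not p) implies Dia ((not p implies q) implies not p)):
1. not (Box Dia ((not p implies q) implies not p) implies Dia ((not p implies q) implies not p)), w0
2. Box Dia ((not p implies q) implies not p), w0
3. not Dia ((not p implies q) implies not p), w0
Complete open branch: countermodel on a K-frame, so not valid in K.
T-tableau for the negation not (Box Dia ((not p implies q) implies not p) implies Dia ((not p implies q) implies not p)):
1. not (Box Dia ((not p implies q) implies not p) implies Dia ((not p implies q) implies not p)), w0
2. Box Dia ((not p implies q) implies not p), w0
3. not Dia ((not p implies q) implies not p), w0
4. Dia ((not p implies q) implies not p), w0
5. not ((not p implies q) implies not p), w0
6. not p implies q, w0
7. p, w0
8. q, w0
9. (not p implies q) implies not p, w1
10. Dia ((not p implies q) implies not p), w1
11. not ((not p implies q) implies not p), w1
12. not p implies q, w1
13. p, w1
14. not (not p implies q), w1
15. not p, w1
16. not q, w1
Accessibility: w0Rw0, w0Rw1, w1Rw1
Branch closes: p and not p both at w1.
Every branch closes (one shown): valid in T, hence also in S4, S5 (every theorem of T is a theorem of S4 and S5).

T, S4, S5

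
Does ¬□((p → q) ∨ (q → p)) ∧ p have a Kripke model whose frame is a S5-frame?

Unsatisfiable (every branch closes)

1. ¬□((p → q) ∨ (q → p)) ∧ p, 0
2. ¬□((p → q) ∨ (q → p)), 0
3. p, 0
4. ¬((p → q) ∨ (q → p)), 1
5. ¬(p → q), 1
6. ¬(q → p), 1
7. p, 1
8. ¬q, 1
9. q, 1
10. ¬p, 1
Accessibility: 0R0, 0R1, 1R0, 1R1
Branch closes: q and ¬q both at 1.
(One branch shown.) All branches close.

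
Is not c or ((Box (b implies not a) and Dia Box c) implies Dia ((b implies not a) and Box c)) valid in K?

Tableau for the negation not (not c or ((Box (b implies not a) and Dia Box c) implies Dia ((b implies not a) and Box c))):
1. not (not c or ((Box (b implies not a) and Dia Box c) implies Dia ((b implies not a) and Box c))), w0
2. c, w0
3. not ((Box (b implies not a) and Dia Box c) implies Dia ((b implies not a) and Box c)), w0
4. Box (b implies not a) and Dia Box c, w0
5. not Dia ((b implies not a) and Box c), w0
6. Box (b implies not a), w0
7. Dia Box c, w0
8. Box c, w1
9. not ((b implies not a) and Box c), w1
10. b implies not a, w1
11. not Box c, w1
12. not a, w1
13. not c, w2
14. c, w2
Accessibility: w0Rw1, w1Rw2
Branch closes: c and not c both at w2.
All branches of the negation close; one closing branch shown above.

Valid in K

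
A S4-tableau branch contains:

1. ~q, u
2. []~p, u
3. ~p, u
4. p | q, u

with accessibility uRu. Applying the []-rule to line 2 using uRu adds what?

~p, u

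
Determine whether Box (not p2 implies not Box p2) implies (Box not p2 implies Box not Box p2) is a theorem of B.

Valid in B

Tableau for the negation not (Box (not p2 implies not Box p2) implies (Box not p2 implies Box not Box p2)):
1. not (Box (not p2 implies not Box p2) implies (Box not p2 implies Box not Box p2)), u
2. Box (not p2 implies not Box p2), u
3. not (Box not p2 implies Box not Box p2), u
4. Box not p2, u
5. not Box not Box p2, u
6. not p2 implies not Box p2, u
7. not p2, u
8. not Box p2, u
9. Box p2, v
10. not p2 implies not Box p2, v
11. not p2, v
12. p2, u
Accessibility: uRu, uRv, vRu, vRv
Branch closes: p2 and not p2 both at u.
Every branch of the negation's tableau closes; the branch above is one of them.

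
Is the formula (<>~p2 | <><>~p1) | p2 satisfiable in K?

Satisfiable (open branch found)

1. (<>~p2 | <><>~p1) | p2, 0
2. p2, 0   [|-rule on 1 (branches; this branch)]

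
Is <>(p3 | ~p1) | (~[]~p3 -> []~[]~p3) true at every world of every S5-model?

Valid

Tableau for the negation ~(<>(p3 | ~p1) | (~[]~p3 -> []~[]~p3)):
1. ~(<>(p3 | ~p1) | (~[]~p3 -> []~[]~p3)), 0
2. ~<>(p3 | ~p1), 0
3. ~(~[]~p3 -> []~[]~p3), 0
4. ~[]~p3, 0
5. ~[]~[]~p3, 0
6. ~(p3 | ~p1), 0
7. ~p3, 0
8. p1, 0
9. p3, 1
10. ~(p3 | ~p1), 1
11. ~p3, 1
12. p1, 1
Accessibility: 0R0, 0R1, 1R0, 1R1
Branch closes: p3 and ~p3 both at 1.
Every branch of the negation's tableau closes; the branch above is one of them.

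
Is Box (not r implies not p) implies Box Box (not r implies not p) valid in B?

Tableau for the negation not (Box (not r implies not p) implies Box Box (not r implies not p)):
1. not (Box (not r implies not p) implies Box Box (not r implies not p)), 0
2. Box (not r implies not p), 0
3. not Box Box (not r implies not p), 0
4. not r implies not p, 0
5. not p, 0
6. not Box (not r implies not p), 1
7. not r implies not p, 1
8. not p, 1
9. not (not r implies not p), 2
10. not r, 2
11. p, 2
Accessibility: 0R0, 0R1, 1R0, 1R1, 1R2, 2R1, 2R2
The negation has an open branch (countermodel exists).

Not valid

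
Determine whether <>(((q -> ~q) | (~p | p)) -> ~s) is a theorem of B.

No, not valid

Tableau for the negation ~<>(((q -> ~q) | (~p | p)) -> ~s):
1. ~<>(((q -> ~q) | (~p | p)) -> ~s), u
2. ~(((q -> ~q) | (~p | p)) -> ~s), u   [~<>-rule on 1 via uRu]
3. (q -> ~q) | (~p | p), u   [~->-rule on 2]
4. s, u   [~->-rule on 2]
5. ~p | p, u   [|-rule on 3 (branches; this branch)]
6. p, u   [|-rule on 5 (branches; this branch)]
Accessibility: uRu
The negation has an open branch (countermodel exists).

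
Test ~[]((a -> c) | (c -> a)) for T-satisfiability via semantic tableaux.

Unsatisfiable (every branch closes)

1. ~[]((a -> c) | (c -> a)), u
2. ~((a -> c) | (c -> a)), v
3. ~(a -> c), v
4. ~(c -> a), v
5. a, v
6. ~c, v
7. c, v
8. ~a, v
Accessibility: uRu, uRv, vRv
Branch closes: c and ~c both at v.
(One branch shown.) All branches close.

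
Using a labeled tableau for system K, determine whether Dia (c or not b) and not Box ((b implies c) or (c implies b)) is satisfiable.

Unsatisfiable

1. Dia (c or not b) and not Box ((b implies c) or (c implies b)), w0
2. Dia (c or not b), w0   [and-rule on 1]
3. not Box ((b implies c) or (c implies b)), w0   [and-rule on 1]
4. c or not b, w1   [Dia-rule on 2: fresh world w1, w0Rw1]
5. not b, w1   [or-rule on 4 (branches; this branch)]
6. not ((b implies c) or (c implies b)), w2   [neg-Box-rule on 3: fresh world w2, w0Rw2]
7. not (b implies c), w2   [neg-or-rule on 6]
8. not (c implies b), w2   [neg-or-rule on 6]
9. b, w2   [neg-implies-rule on 7]
10. not c, w2   [neg-implies-rule on 7]
11. c, w2   [neg-implies-rule on 8]
12. not b, w2   [neg-implies-rule on 8]
Accessibility: w0Rw1, w0Rw2
Branch closes: c and not c both at w2.
All branches of the tableau close; one closing branch shown above.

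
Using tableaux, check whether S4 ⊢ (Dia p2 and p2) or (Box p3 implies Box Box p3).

Tableau for the negation not ((Dia p2 and p2) or (Box p3 implies Box Box p3)):
1. not ((Dia p2 and p2) or (Box p3 implies Box Box p3)), 0
2. not (Dia p2 and p2), 0
3. not (Box p3 implies Box Box p3), 0
4. Box p3, 0
5. not Box Box p3, 0
6. p3, 0
7. not Dia p2, 0
8. not p2, 0
9. not Box p3, 1
10. p3, 1
11. not p2, 1
12. not p3, 2
13. p3, 2
Accessibility: 0R0, 0R1, 0R2, 1R1, 1R2, 2R2
Branch closes: p3 and not p3 both at 2.
Every branch of the negation's tableau closes; the branch above is one of them.

Valid in S4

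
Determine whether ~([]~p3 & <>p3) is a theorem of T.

Valid in T

Tableau for the negation []~p3 & <>p3:
1. []~p3 & <>p3, w0
2. []~p3, w0
3. <>p3, w0
4. ~p3, w0
5. p3, w1
6. ~p3, w1
Accessibility: w0Rw0, w0Rw1, w1Rw1
Branch closes: p3 and ~p3 both at w1.
Every branch of the negation's tableau closes; the branch above is one of them.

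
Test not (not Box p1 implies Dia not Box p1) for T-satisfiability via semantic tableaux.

1. not (not Box p1 implies Dia not Box p1), 0
2. not Box p1, 0
3. not Dia not Box p1, 0
4. Box p1, 0
5. p1, 0
6. not p1, 1
7. Box p1, 1
8. p1, 1
Accessibility: 0R0, 0R1, 1R1
Branch closes: p1 and not p1 both at 1.
(One branch shown.) All branches close.

Unsatisfiable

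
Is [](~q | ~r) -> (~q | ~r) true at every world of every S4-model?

Valid in S4

Tableau for the negation ~([](~q | ~r) -> (~q | ~r)):
1. ~([](~q | ~r) -> (~q | ~r)), 0
2. [](~q | ~r), 0   [~->-rule on 1]
3. ~(~q | ~r), 0   [~->-rule on 1]
4. q, 0   [~|-rule on 3]
5. r, 0   [~|-rule on 3]
6. ~q | ~r, 0   [[]-rule on 2 via 0R0]
7. ~r, 0   [|-rule on 6 (branches; this branch)]
Accessibility: 0R0
Branch closes: r and ~r both at 0.
All branches of the negation close; one closing branch shown above.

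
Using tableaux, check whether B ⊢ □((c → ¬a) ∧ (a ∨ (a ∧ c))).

Not valid

Tableau for the negation ¬□((c → ¬a) ∧ (a ∨ (a ∧ c))):
1. ¬□((c → ¬a) ∧ (a ∨ (a ∧ c))), u
2. ¬((c → ¬a) ∧ (a ∨ (a ∧ c))), v   [¬□-rule on 1: fresh world v, uRv]
3. ¬(a ∨ (a ∧ c)), v   [¬∧-rule on 2 (branches; this branch)]
4. ¬a, v   [¬∨-rule on 3]
5. ¬(a ∧ c), v   [¬∨-rule on 3]
6. ¬c, v   [¬∧-rule on 5 (branches; this branch)]
Accessibility: uRu, uRv, vRu, vRv
The negation has an open branch (countermodel exists).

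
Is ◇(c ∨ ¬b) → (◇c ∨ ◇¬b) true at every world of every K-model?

Valid in K

Tableau for the negation ¬(◇(c ∨ ¬b) → (◇c ∨ ◇¬b)):
1. ¬(◇(c ∨ ¬b) → (◇c ∨ ◇¬b)), w0
2. ◇(c ∨ ¬b), w0
3. ¬(◇c ∨ ◇¬b), w0
4. ¬◇c, w0
5. ¬◇¬b, w0
6. c ∨ ¬b, w1
7. ¬c, w1
8. b, w1
9. ¬b, w1
Accessibility: w0Rw1
Branch closes: b and ¬b both at w1.
Every branch of the negation's tableau closes; the branch above is one of them.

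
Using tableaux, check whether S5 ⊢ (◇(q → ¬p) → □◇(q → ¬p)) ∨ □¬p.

Yes, valid

Tableau for the negation ¬((◇(q → ¬p) → □◇(q → ¬p)) ∨ □¬p):
1. ¬((◇(q → ¬p) → □◇(q → ¬p)) ∨ □¬p), u
2. ¬(◇(q → ¬p) → □◇(q → ¬p)), u
3. ¬□¬p, u
4. ◇(q → ¬p), u
5. ¬□◇(q → ¬p), u
6. p, v
7. q → ¬p, w
8. ¬p, w
9. ¬◇(q → ¬p), x
10. ¬(q → ¬p), u
11. q, u
12. p, u
13. ¬(q → ¬p), v
14. q, v
15. ¬(q → ¬p), w
16. q, w
17. p, w
Accessibility: uRu, uRv, uRw, uRx, vRu, vRv, vRw, vRx, wRu, wRv, wRw, wRx, xRu, xRv, xRw, xRx
Branch closes: p and ¬p both at w.
All branches of the negation close; one closing branch shown above.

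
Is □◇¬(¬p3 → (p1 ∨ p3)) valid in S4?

Not valid

Tableau for the negation ¬□◇¬(¬p3 → (p1 ∨ p3)):
1. ¬□◇¬(¬p3 → (p1 ∨ p3)), 0
2. ¬◇¬(¬p3 → (p1 ∨ p3)), 1
3. ¬p3 → (p1 ∨ p3), 1
4. p1 ∨ p3, 1
5. p3, 1
Accessibility: 0R0, 0R1, 1R1
The negation has an open branch (countermodel exists).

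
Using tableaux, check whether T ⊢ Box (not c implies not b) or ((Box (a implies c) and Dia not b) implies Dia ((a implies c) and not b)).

Valid

Tableau for the negation not (Box (not c implies not b) or ((Box (a implies c) and Dia not b) implies Dia ((a implies c) and not b))):
1. not (Box (not c implies not b) or ((Box (a implies c) and Dia not b) implies Dia ((a implies c) and not b))), u
2. not Box (not c implies not b), u   [neg-or-rule on 1]
3. not ((Box (a implies c) and Dia not b) implies Dia ((a implies c) and not b)), u   [neg-or-rule on 1]
4. Box (a implies c) and Dia not b, u   [neg-implies-rule on 3]
5. not Dia ((a implies c) and not b), u   [neg-implies-rule on 3]
6. Box (a implies c), u   [and-rule on 4]
7. Dia not b, u   [and-rule on 4]
8. not ((a implies c) and not b), u   [neg-Dia-rule on 5 via uRu]
9. a implies c, u   [Box-rule on 6 via uRu]
10. b, u   [neg-and-rule on 8 (branches; this branch)]
11. c, u   [implies-rule on 9 (branches; this branch)]
12. not (not c implies not b), v   [neg-Box-rule on 2: fresh world v, uRv]
13. not c, v   [neg-implies-rule on 12]
14. b, v   [neg-implies-rule on 12]
15. not ((a implies c) and not b), v   [neg-Dia-rule on 5 via uRv]
16. a implies c, v   [Box-rule on 6 via uRv]
17. not a, v   [implies-rule on 16 (branches; this branch)]
18. not b, w   [Dia-rule on 7: fresh world w, uRw]
19. not ((a implies c) and not b), w   [neg-Dia-rule on 5 via uRw]
20. a implies c, w   [Box-rule on 6 via uRw]
21. not (a implies c), w   [neg-and-rule on 19 (branches; this branch)]
22. a, w   [neg-implies-rule on 21]
23. not c, w   [neg-implies-rule on 21]
24. c, w   [implies-rule on 20 (branches; this branch)]
Accessibility: uRu, uRv, uRw, vRv, wRw
Branch closes: c and not c both at w.
All branches of the negation close; one closing branch shown above.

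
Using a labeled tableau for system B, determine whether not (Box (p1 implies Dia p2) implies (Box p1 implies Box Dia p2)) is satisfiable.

Unsatisfiable (every branch closes)

1. not (Box (p1 implies Dia p2) implies (Box p1 implies Box Dia p2)), u
2. Box (p1 implies Dia p2), u
3. not (Box p1 implies Box Dia p2), u
4. Box p1, u
5. not Box Dia p2, u
6. p1 implies Dia p2, u
7. p1, u
8. Dia p2, u
9. not Dia p2, v
10. p1 implies Dia p2, v
11. p1, v
12. not p2, u
13. not p2, v
14. Dia p2, v
15. p2, w
16. p1 implies Dia p2, w
17. p1, w
18. Dia p2, w
19. p2, x
20. not p2, x
Accessibility: uRu, uRv, uRw, vRu, vRv, vRx, wRu, wRw, xRv, xRx
Branch closes: p2 and not p2 both at x.
Every branch closes; the branch above is one of them.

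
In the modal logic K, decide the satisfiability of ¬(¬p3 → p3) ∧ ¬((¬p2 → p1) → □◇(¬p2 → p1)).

Satisfiable (open branch found)

1. ¬(¬p3 → p3) ∧ ¬((¬p2 → p1) → □◇(¬p2 → p1)), u
2. ¬(¬p3 → p3), u   [∧-rule on 1]
3. ¬((¬p2 → p1) → □◇(¬p2 → p1)), u   [∧-rule on 1]
4. ¬p3, u   [¬→-rule on 2]
5. ¬p2 → p1, u   [¬→-rule on 3]
6. ¬□◇(¬p2 → p1), u   [¬→-rule on 3]
7. p1, u   [→-rule on 5 (branches; this branch)]
8. ¬◇(¬p2 → p1), v   [¬□-rule on 6: fresh world v, uRv]
Accessibility: uRv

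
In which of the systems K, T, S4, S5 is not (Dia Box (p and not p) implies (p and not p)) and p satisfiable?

T-tableau for the formula:
1. not (Dia Box (p and not p) implies (p and not p)) and p, u
2. not (Dia Box (p and not p) implies (p and not p)), u   [and-rule on 1]
3. p, u   [and-rule on 1]
4. Dia Box (p and not p), u   [neg-implies-rule on 2]
5. not (p and not p), u   [neg-implies-rule on 2]
6. Box (p and not p), v   [Dia-rule on 4: fresh world v, uRv]
7. p and not p, v   [Box-rule on 6 via vRv]
8. p, v   [and-rule on 7]
9. not p, v   [and-rule on 7]
Accessibility: uRu, uRv, vRv
Branch closes: p and not p both at v.
Every branch closes (one shown): unsatisfiable in T, hence also in S4, S5 (every S4/S5-frame is a T-frame).
K-tableau for the formula:
1. not (Dia Box (p and not p) implies (p and not p)) and p, u
2. not (Dia Box (p and not p) implies (p and not p)), u   [and-rule on 1]
3. p, u   [and-rule on 1]
4. Dia Box (p and not p), u   [neg-implies-rule on 2]
5. not (p and not p), u   [neg-implies-rule on 2]
6. Box (p and not p), v   [Dia-rule on 4: fresh world v, uRv]
Accessibility: uRv
Complete open branch: satisfiable in K.

K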